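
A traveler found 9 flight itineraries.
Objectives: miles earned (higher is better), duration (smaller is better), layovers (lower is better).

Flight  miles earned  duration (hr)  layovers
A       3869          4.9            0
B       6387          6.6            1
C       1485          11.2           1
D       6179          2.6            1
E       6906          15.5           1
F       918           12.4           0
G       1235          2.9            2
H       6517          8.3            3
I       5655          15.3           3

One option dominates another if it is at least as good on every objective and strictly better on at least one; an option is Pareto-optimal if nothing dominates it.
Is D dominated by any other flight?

No

A: worse on miles earned (3869 vs 6179).
B: worse on duration (6.6 vs 2.6).
C: worse on miles earned (1485 vs 6179).
E: worse on duration (15.5 vs 2.6).
F: worse on miles earned (918 vs 6179).
G: worse on miles earned (1235 vs 6179).
H: worse on duration (8.3 vs 2.6).
I: worse on miles earned (5655 vs 6179).
No option is at least as good as D on every objective and strictly better on one.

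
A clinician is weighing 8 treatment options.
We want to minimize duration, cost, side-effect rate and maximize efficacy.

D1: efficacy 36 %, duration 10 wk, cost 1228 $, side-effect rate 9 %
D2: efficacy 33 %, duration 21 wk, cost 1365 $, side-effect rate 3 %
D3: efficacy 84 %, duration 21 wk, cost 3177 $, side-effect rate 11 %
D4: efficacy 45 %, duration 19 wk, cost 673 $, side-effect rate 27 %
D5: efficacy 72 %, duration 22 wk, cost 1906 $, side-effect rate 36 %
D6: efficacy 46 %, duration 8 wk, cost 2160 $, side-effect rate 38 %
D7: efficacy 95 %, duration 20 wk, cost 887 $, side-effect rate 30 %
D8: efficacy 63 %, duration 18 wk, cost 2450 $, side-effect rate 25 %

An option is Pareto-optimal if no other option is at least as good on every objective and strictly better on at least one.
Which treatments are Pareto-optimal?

D1: not dominated.
D2: not dominated (best side-effect rate).
D3: not dominated.
D4: not dominated (best cost).
D5: dominated by D7 (efficacy 95≥72, duration 20≤22, cost 887≤1906, side-effect rate 30≤36).
D6: not dominated (best duration).
D7: not dominated (best efficacy).
D8: not dominated.

D1, D2, D3, D4, D6, D7, D8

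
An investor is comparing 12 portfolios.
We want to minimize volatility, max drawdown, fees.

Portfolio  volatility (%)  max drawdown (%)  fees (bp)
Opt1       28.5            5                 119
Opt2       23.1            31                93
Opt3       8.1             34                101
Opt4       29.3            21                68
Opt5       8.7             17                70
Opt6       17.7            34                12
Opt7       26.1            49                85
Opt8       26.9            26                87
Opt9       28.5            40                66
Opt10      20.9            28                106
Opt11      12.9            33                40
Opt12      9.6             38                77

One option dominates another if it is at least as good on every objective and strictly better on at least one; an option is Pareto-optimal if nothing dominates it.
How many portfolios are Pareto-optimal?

Opt1: not dominated (best max drawdown).
Opt2: dominated by Opt5 (volatility 8.7≤23.1, max drawdown 17≤31, fees 70≤93).
Opt3: not dominated (best volatility).
Opt4: not dominated.
Opt5: not dominated.
Opt6: not dominated (best fees).
Opt7: dominated by Opt5 (volatility 8.7≤26.1, max drawdown 17≤49, fees 70≤85).
Opt8: dominated by Opt5 (volatility 8.7≤26.9, max drawdown 17≤26, fees 70≤87).
Opt9: dominated by Opt6 (volatility 17.7≤28.5, max drawdown 34≤40, fees 12≤66).
Opt10: dominated by Opt5 (volatility 8.7≤20.9, max drawdown 17≤28, fees 70≤106).
Opt11: not dominated.
Opt12: dominated by Opt5 (volatility 8.7≤9.6, max drawdown 17≤38, fees 70≤77).
Pareto-optimal: Opt1, Opt3, Opt4, Opt5, Opt6, Opt11 → 6.

6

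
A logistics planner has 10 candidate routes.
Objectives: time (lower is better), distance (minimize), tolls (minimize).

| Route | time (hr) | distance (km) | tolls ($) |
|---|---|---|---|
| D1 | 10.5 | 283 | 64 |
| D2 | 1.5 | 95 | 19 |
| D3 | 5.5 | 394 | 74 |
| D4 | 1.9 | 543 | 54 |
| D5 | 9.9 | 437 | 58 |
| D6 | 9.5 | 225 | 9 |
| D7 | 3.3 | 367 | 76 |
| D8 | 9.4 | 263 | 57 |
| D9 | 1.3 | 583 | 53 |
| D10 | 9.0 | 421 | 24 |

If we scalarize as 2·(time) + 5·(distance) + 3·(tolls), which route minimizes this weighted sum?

D2

D1: 2·10.5 + 5·283 + 3·64 = 1628.0
D2: 2·1.5 + 5·95 + 3·19 = 535.0
D3: 2·5.5 + 5·394 + 3·74 = 2203.0
D4: 2·1.9 + 5·543 + 3·54 = 2880.8
D5: 2·9.9 + 5·437 + 3·58 = 2378.8
D6: 2·9.5 + 5·225 + 3·9 = 1171.0
D7: 2·3.3 + 5·367 + 3·76 = 2069.6
D8: 2·9.4 + 5·263 + 3·57 = 1504.8
D9: 2·1.3 + 5·583 + 3·53 = 3076.6
D10: 2·9.0 + 5·421 + 3·24 = 2195.0
Lowest: D2 at 535.0.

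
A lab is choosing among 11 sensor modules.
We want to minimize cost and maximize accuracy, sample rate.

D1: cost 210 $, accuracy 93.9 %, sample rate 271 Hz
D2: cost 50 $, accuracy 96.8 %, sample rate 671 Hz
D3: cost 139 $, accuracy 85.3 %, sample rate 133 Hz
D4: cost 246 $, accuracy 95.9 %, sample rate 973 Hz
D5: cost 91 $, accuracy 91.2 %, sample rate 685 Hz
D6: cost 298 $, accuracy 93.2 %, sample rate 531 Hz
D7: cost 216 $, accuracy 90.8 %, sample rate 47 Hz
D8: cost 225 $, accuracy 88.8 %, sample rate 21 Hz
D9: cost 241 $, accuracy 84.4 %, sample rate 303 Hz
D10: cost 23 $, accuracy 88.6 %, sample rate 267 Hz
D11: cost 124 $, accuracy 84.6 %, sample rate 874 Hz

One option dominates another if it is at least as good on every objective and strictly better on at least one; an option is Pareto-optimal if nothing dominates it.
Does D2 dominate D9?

Yes

D2 vs D9: cost 50≤241, accuracy 96.8≥84.4, sample rate 671≥303 — D2 is at least as good on every objective with at least one strict improvement.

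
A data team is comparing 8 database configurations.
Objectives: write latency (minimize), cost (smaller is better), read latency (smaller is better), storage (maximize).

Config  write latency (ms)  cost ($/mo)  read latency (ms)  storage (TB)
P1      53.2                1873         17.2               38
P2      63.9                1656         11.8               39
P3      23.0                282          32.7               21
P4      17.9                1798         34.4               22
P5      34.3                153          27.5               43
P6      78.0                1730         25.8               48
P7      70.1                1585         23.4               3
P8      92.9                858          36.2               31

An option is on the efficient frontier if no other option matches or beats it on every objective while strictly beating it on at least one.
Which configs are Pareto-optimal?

P1, P2, P3, P4, P5, P6, P7

P1: not dominated.
P2: not dominated (best read latency).
P3: not dominated.
P4: not dominated (best write latency).
P5: not dominated (best cost).
P6: not dominated (best storage).
P7: not dominated.
P8: dominated by P5 (write latency 34.3≤92.9, cost 153≤858, read latency 27.5≤36.2, storage 43≥31).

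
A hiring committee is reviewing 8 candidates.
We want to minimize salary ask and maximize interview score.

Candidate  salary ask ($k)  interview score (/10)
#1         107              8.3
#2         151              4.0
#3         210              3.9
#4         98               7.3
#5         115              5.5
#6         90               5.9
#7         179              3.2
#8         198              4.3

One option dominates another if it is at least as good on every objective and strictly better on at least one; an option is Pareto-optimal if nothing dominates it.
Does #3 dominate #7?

No

#3 vs #7: #3 is worse on salary ask (210 vs 179), so it does not dominate #7.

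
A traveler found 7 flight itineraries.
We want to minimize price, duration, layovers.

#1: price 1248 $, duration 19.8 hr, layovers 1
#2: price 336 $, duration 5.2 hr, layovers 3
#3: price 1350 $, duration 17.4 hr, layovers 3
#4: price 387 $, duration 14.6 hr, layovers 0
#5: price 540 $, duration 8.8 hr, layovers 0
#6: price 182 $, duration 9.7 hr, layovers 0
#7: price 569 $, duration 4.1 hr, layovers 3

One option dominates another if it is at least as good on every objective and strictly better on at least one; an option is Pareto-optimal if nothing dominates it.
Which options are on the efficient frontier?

#2, #5, #6, #7

#1: dominated by #4 (price 387≤1248, duration 14.6≤19.8, layovers 0≤1).
#2: not dominated.
#3: dominated by #2 (price 336≤1350, duration 5.2≤17.4, layovers 3≤3).
#4: dominated by #6 (price 182≤387, duration 9.7≤14.6, layovers 0≤0).
#5: not dominated.
#6: not dominated (best price).
#7: not dominated (best duration).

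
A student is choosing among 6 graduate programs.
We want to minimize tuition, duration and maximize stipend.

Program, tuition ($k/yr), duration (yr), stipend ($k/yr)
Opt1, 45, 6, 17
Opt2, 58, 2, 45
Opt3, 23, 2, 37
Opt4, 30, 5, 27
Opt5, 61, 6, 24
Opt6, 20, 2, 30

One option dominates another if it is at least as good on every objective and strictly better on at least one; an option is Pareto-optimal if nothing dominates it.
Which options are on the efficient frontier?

Opt2, Opt3, Opt6

Opt1: dominated by Opt3 (tuition 23≤45, duration 2≤6, stipend 37≥17).
Opt2: not dominated (best stipend).
Opt3: not dominated.
Opt4: dominated by Opt3 (tuition 23≤30, duration 2≤5, stipend 37≥27).
Opt5: dominated by Opt2 (tuition 58≤61, duration 2≤6, stipend 45≥24).
Opt6: not dominated (best tuition).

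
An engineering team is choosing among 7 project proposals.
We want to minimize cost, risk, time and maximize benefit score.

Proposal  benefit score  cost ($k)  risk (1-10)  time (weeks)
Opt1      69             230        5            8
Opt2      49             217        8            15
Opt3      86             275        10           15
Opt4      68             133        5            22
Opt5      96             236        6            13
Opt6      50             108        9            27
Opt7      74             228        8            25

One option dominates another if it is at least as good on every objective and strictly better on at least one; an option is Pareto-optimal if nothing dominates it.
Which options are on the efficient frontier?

Opt1: not dominated (best time).
Opt2: not dominated.
Opt3: dominated by Opt5 (benefit score 96≥86, cost 236≤275, risk 6≤10, time 13≤15).
Opt4: not dominated.
Opt5: not dominated (best benefit score).
Opt6: not dominated (best cost).
Opt7: not dominated.

Opt1, Opt2, Opt4, Opt5, Opt6, Opt7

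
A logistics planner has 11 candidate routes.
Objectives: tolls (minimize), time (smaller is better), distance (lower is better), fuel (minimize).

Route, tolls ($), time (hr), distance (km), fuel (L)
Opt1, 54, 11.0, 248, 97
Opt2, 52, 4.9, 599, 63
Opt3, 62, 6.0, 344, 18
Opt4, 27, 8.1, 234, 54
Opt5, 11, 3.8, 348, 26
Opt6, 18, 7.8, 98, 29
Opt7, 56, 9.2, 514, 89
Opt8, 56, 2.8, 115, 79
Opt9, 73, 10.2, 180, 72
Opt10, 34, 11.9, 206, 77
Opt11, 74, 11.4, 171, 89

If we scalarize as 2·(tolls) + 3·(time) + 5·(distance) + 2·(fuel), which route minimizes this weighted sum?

Opt1: 2·54 + 3·11.0 + 5·248 + 2·97 = 1575.0
Opt2: 2·52 + 3·4.9 + 5·599 + 2·63 = 3239.7
Opt3: 2·62 + 3·6.0 + 5·344 + 2·18 = 1898.0
Opt4: 2·27 + 3·8.1 + 5·234 + 2·54 = 1356.3
Opt5: 2·11 + 3·3.8 + 5·348 + 2·26 = 1825.4
Opt6: 2·18 + 3·7.8 + 5·98 + 2·29 = 607.4
Opt7: 2·56 + 3·9.2 + 5·514 + 2·89 = 2887.6
Opt8: 2·56 + 3·2.8 + 5·115 + 2·79 = 853.4
Opt9: 2·73 + 3·10.2 + 5·180 + 2·72 = 1220.6
Opt10: 2·34 + 3·11.9 + 5·206 + 2·77 = 1287.7
Opt11: 2·74 + 3·11.4 + 5·171 + 2·89 = 1215.2
Lowest: Opt6 at 607.4.

Opt6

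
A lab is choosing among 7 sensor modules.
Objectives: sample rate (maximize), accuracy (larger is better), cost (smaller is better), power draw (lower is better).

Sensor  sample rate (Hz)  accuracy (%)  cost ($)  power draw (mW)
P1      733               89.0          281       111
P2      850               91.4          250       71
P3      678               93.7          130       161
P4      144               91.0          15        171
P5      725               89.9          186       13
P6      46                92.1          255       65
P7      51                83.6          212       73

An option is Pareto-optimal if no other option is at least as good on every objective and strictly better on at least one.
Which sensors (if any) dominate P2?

P1: worse on sample rate (733 vs 850).
P3: worse on sample rate (678 vs 850).
P4: worse on sample rate (144 vs 850).
P5: worse on sample rate (725 vs 850).
P6: worse on sample rate (46 vs 850).
P7: worse on sample rate (51 vs 850).
No option dominates P2.

none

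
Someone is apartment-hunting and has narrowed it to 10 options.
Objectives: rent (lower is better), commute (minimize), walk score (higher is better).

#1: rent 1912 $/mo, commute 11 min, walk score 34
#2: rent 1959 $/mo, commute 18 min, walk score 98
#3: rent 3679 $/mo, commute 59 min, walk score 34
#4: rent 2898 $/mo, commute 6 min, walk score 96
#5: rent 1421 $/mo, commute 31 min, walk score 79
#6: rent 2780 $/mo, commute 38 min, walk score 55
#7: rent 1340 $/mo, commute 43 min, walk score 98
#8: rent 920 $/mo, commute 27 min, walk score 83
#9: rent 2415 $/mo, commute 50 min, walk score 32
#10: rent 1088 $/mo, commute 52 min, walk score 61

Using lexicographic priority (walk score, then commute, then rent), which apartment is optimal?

#2

First maximize walk score: best is 98, kept {#2, #7}.
Then minimize commute: best is 18, kept {#2}.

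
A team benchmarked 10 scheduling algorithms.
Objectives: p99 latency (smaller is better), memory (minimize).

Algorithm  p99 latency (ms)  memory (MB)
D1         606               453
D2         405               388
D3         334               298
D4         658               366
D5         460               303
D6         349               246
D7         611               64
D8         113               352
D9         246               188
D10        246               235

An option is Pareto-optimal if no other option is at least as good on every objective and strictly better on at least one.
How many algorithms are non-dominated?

D1: dominated by D2 (p99 latency 405≤606, memory 388≤453).
D2: dominated by D3 (p99 latency 334≤405, memory 298≤388).
D3: dominated by D9 (p99 latency 246≤334, memory 188≤298).
D4: dominated by D3 (p99 latency 334≤658, memory 298≤366).
D5: dominated by D3 (p99 latency 334≤460, memory 298≤303).
D6: dominated by D9 (p99 latency 246≤349, memory 188≤246).
D7: not dominated (best memory).
D8: not dominated (best p99 latency).
D9: not dominated.
D10: dominated by D9 (p99 latency 246≤246, memory 188≤235).
Pareto-optimal: D7, D8, D9 → 3.

3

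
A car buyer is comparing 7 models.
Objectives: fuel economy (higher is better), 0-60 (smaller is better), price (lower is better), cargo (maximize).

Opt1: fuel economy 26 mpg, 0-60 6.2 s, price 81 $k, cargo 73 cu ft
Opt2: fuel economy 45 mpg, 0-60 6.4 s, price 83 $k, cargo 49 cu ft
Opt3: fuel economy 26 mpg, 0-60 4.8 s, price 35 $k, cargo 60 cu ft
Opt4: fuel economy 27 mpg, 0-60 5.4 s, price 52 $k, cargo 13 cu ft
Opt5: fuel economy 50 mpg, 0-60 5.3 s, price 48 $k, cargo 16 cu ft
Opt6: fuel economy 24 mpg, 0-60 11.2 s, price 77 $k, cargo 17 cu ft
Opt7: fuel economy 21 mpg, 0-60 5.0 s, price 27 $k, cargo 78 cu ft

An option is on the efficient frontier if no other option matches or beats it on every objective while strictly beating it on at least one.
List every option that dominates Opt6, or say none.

Opt3

Opt3: fuel economy 26≥24, 0-60 4.8≤11.2, price 35≤77, cargo 60≥17 — dominates Opt6.
Others (Opt1, Opt2, Opt4, Opt5, Opt7) are each worse than Opt6 on at least one objective.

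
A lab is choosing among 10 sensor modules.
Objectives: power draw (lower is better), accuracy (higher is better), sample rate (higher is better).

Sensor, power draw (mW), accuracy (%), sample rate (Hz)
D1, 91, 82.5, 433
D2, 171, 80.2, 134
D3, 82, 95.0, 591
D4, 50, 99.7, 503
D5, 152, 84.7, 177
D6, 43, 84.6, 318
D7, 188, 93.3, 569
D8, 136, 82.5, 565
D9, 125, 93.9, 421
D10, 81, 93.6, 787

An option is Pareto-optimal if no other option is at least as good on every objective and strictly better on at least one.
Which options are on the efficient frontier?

D3, D4, D6, D10

D1: dominated by D3 (power draw 82≤91, accuracy 95.0≥82.5, sample rate 591≥433).
D2: dominated by D1 (power draw 91≤171, accuracy 82.5≥80.2, sample rate 433≥134).
D3: not dominated.
D4: not dominated (best accuracy).
D5: dominated by D3 (power draw 82≤152, accuracy 95.0≥84.7, sample rate 591≥177).
D6: not dominated (best power draw).
D7: dominated by D3 (power draw 82≤188, accuracy 95.0≥93.3, sample rate 591≥569).
D8: dominated by D3 (power draw 82≤136, accuracy 95.0≥82.5, sample rate 591≥565).
D9: dominated by D3 (power draw 82≤125, accuracy 95.0≥93.9, sample rate 591≥421).
D10: not dominated (best sample rate).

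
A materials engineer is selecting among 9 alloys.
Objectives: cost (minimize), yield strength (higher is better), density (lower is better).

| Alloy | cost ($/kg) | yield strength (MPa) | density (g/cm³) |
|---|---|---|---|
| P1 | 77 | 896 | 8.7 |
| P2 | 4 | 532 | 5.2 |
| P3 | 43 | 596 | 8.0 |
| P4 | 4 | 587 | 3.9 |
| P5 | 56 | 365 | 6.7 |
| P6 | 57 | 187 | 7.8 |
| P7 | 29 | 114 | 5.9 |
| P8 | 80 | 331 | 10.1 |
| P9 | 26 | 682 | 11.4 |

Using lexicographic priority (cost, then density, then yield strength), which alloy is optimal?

P4

First minimize cost: best is 4, kept {P2, P4}.
Then minimize density: best is 3.9, kept {P4}.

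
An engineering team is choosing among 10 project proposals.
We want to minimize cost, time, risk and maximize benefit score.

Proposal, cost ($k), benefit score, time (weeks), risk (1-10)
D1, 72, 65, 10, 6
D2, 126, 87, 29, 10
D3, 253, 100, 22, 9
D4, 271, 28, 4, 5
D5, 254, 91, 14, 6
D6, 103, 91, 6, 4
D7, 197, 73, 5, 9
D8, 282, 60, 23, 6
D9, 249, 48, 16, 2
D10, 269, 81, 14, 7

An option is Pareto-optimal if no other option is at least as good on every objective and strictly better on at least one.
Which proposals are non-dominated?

D1: not dominated (best cost).
D2: dominated by D6 (cost 103≤126, benefit score 91≥87, time 6≤29, risk 4≤10).
D3: not dominated (best benefit score).
D4: not dominated (best time).
D5: dominated by D6 (cost 103≤254, benefit score 91≥91, time 6≤14, risk 4≤6).
D6: not dominated.
D7: not dominated.
D8: dominated by D1 (cost 72≤282, benefit score 65≥60, time 10≤23, risk 6≤6).
D9: not dominated (best risk).
D10: dominated by D5 (cost 254≤269, benefit score 91≥81, time 14≤14, risk 6≤7).

D1, D3, D4, D6, D7, D9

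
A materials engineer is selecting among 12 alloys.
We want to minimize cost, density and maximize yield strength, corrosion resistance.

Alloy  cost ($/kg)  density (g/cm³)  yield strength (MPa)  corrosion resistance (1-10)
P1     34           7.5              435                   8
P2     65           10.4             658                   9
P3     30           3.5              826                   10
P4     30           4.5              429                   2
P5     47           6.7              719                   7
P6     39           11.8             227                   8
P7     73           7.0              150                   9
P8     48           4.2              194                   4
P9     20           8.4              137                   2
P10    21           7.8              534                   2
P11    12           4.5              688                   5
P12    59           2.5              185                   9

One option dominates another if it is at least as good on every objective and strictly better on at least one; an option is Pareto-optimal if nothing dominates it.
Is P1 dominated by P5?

No

P5 vs P1: P5 is worse on cost (47 vs 34), so it does not dominate P1.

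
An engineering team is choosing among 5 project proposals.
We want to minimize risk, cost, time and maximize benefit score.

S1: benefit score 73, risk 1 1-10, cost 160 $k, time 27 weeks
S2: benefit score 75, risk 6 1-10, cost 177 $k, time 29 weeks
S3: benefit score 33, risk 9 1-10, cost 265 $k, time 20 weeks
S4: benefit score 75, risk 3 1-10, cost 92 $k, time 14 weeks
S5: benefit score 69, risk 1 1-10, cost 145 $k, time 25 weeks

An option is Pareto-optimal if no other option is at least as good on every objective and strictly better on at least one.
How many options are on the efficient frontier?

S1: not dominated.
S2: dominated by S4 (benefit score 75≥75, risk 3≤6, cost 92≤177, time 14≤29).
S3: dominated by S4 (benefit score 75≥33, risk 3≤9, cost 92≤265, time 14≤20).
S4: not dominated (best cost).
S5: not dominated.
Pareto-optimal: S1, S4, S5 → 3.

3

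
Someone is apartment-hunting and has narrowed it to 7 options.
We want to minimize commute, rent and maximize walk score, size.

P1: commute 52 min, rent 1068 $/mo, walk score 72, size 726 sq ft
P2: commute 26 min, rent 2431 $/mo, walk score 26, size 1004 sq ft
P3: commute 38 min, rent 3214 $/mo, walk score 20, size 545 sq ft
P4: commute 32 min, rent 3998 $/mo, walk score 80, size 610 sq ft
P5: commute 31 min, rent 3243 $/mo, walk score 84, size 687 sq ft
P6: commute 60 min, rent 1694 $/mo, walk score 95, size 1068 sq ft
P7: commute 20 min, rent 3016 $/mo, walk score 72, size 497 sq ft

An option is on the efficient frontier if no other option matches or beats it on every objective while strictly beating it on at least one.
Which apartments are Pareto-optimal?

P1, P2, P5, P6, P7

P1: not dominated (best rent).
P2: not dominated.
P3: dominated by P2 (commute 26≤38, rent 2431≤3214, walk score 26≥20, size 1004≥545).
P4: dominated by P5 (commute 31≤32, rent 3243≤3998, walk score 84≥80, size 687≥610).
P5: not dominated.
P6: not dominated (best walk score).
P7: not dominated (best commute).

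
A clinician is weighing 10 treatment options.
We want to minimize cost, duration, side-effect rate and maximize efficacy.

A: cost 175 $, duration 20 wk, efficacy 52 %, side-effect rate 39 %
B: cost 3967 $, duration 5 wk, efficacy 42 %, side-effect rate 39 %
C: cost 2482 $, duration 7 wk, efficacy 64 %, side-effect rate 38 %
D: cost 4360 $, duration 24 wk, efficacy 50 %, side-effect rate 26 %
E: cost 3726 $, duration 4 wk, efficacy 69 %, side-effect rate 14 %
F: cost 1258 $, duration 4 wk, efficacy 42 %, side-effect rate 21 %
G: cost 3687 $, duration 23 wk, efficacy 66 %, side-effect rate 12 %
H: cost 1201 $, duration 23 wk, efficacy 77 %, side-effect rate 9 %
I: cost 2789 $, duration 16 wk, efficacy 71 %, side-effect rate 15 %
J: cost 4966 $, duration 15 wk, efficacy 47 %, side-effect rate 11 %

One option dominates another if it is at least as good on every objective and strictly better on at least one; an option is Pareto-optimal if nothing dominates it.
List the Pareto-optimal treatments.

A, C, E, F, H, I, J

A: not dominated (best cost).
B: dominated by E (cost 3726≤3967, duration 4≤5, efficacy 69≥42, side-effect rate 14≤39).
C: not dominated.
D: dominated by E (cost 3726≤4360, duration 4≤24, efficacy 69≥50, side-effect rate 14≤26).
E: not dominated.
F: not dominated.
G: dominated by H (cost 1201≤3687, duration 23≤23, efficacy 77≥66, side-effect rate 9≤12).
H: not dominated (best efficacy).
I: not dominated.
J: not dominated.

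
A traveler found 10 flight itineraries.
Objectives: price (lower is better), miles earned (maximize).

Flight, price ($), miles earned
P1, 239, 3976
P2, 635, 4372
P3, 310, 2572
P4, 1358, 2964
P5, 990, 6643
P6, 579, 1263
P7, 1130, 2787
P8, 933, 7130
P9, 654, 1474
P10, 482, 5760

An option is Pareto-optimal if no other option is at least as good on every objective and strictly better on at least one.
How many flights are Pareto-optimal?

P1: not dominated (best price).
P2: dominated by P10 (price 482≤635, miles earned 5760≥4372).
P3: dominated by P1 (price 239≤310, miles earned 3976≥2572).
P4: dominated by P1 (price 239≤1358, miles earned 3976≥2964).
P5: dominated by P8 (price 933≤990, miles earned 7130≥6643).
P6: dominated by P1 (price 239≤579, miles earned 3976≥1263).
P7: dominated by P1 (price 239≤1130, miles earned 3976≥2787).
P8: not dominated (best miles earned).
P9: dominated by P1 (price 239≤654, miles earned 3976≥1474).
P10: not dominated.
Pareto-optimal: P1, P8, P10 → 3.

3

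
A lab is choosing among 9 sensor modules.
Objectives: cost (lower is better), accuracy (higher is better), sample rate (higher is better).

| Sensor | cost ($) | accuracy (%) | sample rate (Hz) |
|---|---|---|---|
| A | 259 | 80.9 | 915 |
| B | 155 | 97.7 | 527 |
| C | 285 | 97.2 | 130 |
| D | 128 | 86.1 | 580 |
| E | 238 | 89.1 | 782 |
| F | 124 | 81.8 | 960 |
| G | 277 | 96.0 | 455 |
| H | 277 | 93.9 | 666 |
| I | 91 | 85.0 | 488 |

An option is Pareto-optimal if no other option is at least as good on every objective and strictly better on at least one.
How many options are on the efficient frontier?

A: dominated by F (cost 124≤259, accuracy 81.8≥80.9, sample rate 960≥915).
B: not dominated (best accuracy).
C: dominated by B (cost 155≤285, accuracy 97.7≥97.2, sample rate 527≥130).
D: not dominated.
E: not dominated.
F: not dominated (best sample rate).
G: dominated by B (cost 155≤277, accuracy 97.7≥96.0, sample rate 527≥455).
H: not dominated.
I: not dominated (best cost).
Pareto-optimal: B, D, E, F, H, I → 6.

6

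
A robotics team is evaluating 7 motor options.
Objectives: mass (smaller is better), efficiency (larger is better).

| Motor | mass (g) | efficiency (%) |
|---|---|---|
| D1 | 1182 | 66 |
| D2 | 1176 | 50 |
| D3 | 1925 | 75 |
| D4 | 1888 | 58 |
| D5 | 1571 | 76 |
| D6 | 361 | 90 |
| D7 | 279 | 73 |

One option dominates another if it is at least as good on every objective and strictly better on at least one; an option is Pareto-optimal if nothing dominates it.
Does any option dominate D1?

D6 vs D1: mass 361≤1182, efficiency 90≥66 — D6 is at least as good on every objective and strictly better on at least one, so D6 dominates D1.

Yes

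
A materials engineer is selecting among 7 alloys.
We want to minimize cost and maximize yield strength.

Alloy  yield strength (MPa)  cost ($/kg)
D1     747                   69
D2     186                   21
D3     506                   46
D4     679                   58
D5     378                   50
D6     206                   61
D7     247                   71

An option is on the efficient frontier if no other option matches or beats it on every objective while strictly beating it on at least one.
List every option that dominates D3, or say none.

D1: worse on cost (69 vs 46).
D2: worse on yield strength (186 vs 506).
D4: worse on cost (58 vs 46).
D5: worse on yield strength (378 vs 506).
D6: worse on yield strength (206 vs 506).
D7: worse on yield strength (247 vs 506).
No option dominates D3.

none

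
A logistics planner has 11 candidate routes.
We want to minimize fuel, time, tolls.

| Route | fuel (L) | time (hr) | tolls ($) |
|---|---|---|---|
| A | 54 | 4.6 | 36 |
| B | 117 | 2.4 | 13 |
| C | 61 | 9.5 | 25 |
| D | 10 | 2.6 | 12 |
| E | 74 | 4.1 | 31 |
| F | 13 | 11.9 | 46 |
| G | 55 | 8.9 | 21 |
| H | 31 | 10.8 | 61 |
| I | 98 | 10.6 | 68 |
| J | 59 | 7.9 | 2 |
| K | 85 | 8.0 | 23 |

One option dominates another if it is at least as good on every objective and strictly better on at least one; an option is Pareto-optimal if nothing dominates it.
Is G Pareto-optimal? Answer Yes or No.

No

D vs G: fuel 10≤55, time 2.6≤8.9, tolls 12≤21 — D is at least as good on every objective and strictly better on at least one, so D dominates G.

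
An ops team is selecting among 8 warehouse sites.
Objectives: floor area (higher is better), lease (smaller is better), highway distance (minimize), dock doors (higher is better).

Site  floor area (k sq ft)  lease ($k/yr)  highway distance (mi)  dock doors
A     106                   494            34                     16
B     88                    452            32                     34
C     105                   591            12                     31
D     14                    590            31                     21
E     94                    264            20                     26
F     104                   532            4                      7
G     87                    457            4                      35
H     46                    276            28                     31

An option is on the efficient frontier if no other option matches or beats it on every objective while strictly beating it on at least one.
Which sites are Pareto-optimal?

A: not dominated (best floor area).
B: not dominated.
C: not dominated.
D: dominated by E (floor area 94≥14, lease 264≤590, highway distance 20≤31, dock doors 26≥21).
E: not dominated (best lease).
F: not dominated.
G: not dominated (best dock doors).
H: not dominated.

A, B, C, E, F, G, H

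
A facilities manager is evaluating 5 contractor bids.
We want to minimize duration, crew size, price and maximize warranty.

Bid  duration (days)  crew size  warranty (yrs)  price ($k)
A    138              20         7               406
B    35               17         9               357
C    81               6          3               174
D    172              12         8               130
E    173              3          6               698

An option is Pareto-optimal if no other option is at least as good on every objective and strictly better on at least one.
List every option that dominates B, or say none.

A: worse on duration (138 vs 35).
C: worse on duration (81 vs 35).
D: worse on duration (172 vs 35).
E: worse on duration (173 vs 35).
No option dominates B.

none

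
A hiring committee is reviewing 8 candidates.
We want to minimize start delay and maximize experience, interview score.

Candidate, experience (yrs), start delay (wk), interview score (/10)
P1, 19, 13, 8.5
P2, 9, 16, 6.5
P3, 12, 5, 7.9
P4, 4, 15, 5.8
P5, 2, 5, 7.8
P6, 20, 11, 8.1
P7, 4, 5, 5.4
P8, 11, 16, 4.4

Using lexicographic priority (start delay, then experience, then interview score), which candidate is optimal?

First minimize start delay: best is 5, kept {P3, P5, P7}.
Then maximize experience: best is 12, kept {P3}.

P3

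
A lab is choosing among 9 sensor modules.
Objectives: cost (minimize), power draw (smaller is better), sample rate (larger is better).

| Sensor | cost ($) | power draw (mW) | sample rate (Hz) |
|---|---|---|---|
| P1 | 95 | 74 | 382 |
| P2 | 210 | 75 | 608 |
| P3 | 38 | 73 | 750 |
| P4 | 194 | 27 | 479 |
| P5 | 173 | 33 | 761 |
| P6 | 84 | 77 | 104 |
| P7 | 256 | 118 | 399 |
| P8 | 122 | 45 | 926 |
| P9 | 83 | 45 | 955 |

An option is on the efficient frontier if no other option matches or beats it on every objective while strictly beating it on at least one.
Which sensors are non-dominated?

P1: dominated by P3 (cost 38≤95, power draw 73≤74, sample rate 750≥382).
P2: dominated by P3 (cost 38≤210, power draw 73≤75, sample rate 750≥608).
P3: not dominated (best cost).
P4: not dominated (best power draw).
P5: not dominated.
P6: dominated by P3 (cost 38≤84, power draw 73≤77, sample rate 750≥104).
P7: dominated by P2 (cost 210≤256, power draw 75≤118, sample rate 608≥399).
P8: dominated by P9 (cost 83≤122, power draw 45≤45, sample rate 955≥926).
P9: not dominated (best sample rate).

P3, P4, P5, P9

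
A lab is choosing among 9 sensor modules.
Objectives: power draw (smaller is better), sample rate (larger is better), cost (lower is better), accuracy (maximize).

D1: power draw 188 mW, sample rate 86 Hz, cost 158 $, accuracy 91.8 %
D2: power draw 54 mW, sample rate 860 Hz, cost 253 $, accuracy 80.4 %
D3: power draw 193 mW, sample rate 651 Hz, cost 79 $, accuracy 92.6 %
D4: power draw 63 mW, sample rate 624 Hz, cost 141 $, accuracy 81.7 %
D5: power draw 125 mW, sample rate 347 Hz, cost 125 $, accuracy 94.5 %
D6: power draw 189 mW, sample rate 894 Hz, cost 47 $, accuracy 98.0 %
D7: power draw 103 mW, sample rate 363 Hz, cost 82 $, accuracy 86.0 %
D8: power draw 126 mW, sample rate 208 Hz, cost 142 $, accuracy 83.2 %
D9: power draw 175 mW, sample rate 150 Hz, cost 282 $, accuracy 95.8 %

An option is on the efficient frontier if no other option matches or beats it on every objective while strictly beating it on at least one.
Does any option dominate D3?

D6 vs D3: power draw 189≤193, sample rate 894≥651, cost 47≤79, accuracy 98.0≥92.6 — D6 is at least as good on every objective and strictly better on at least one, so D6 dominates D3.

Yes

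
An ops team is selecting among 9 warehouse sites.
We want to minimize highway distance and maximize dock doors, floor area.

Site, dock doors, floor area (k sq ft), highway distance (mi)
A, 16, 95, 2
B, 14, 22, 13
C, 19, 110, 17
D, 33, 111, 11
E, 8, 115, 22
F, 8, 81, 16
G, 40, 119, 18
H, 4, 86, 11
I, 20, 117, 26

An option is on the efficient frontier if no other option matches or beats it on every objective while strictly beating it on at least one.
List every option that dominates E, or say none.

G

G: dock doors 40≥8, floor area 119≥115, highway distance 18≤22 — dominates E.
Others (A, B, C, D, F, H, I) are each worse than E on at least one objective.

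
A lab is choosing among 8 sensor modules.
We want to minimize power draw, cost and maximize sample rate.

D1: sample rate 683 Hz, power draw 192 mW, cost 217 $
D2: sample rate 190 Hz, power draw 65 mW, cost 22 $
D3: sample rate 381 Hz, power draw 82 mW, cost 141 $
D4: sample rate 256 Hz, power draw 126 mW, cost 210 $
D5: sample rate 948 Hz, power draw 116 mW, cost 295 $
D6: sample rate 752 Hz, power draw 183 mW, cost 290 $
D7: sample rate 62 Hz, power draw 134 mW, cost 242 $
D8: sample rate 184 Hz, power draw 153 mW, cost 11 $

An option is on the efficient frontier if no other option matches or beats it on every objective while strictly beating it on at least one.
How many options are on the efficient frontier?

6

D1: not dominated.
D2: not dominated (best power draw).
D3: not dominated.
D4: dominated by D3 (sample rate 381≥256, power draw 82≤126, cost 141≤210).
D5: not dominated (best sample rate).
D6: not dominated.
D7: dominated by D2 (sample rate 190≥62, power draw 65≤134, cost 22≤242).
D8: not dominated (best cost).
Pareto-optimal: D1, D2, D3, D5, D6, D8 → 6.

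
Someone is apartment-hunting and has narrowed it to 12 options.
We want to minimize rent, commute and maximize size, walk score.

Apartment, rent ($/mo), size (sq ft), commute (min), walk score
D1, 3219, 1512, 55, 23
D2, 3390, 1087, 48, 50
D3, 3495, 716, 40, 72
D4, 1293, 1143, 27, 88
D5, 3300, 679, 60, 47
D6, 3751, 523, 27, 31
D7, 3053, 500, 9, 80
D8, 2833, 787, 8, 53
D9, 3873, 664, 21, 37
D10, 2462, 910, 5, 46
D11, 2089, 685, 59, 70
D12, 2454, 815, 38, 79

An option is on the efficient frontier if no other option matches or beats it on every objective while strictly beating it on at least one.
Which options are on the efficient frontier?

D1: not dominated (best size).
D2: dominated by D4 (rent 1293≤3390, size 1143≥1087, commute 27≤48, walk score 88≥50).
D3: dominated by D4 (rent 1293≤3495, size 1143≥716, commute 27≤40, walk score 88≥72).
D4: not dominated (best rent).
D5: dominated by D4 (rent 1293≤3300, size 1143≥679, commute 27≤60, walk score 88≥47).
D6: dominated by D4 (rent 1293≤3751, size 1143≥523, commute 27≤27, walk score 88≥31).
D7: not dominated.
D8: not dominated.
D9: dominated by D8 (rent 2833≤3873, size 787≥664, commute 8≤21, walk score 53≥37).
D10: not dominated (best commute).
D11: dominated by D4 (rent 1293≤2089, size 1143≥685, commute 27≤59, walk score 88≥70).
D12: dominated by D4 (rent 1293≤2454, size 1143≥815, commute 27≤38, walk score 88≥79).

D1, D4, D7, D8, D10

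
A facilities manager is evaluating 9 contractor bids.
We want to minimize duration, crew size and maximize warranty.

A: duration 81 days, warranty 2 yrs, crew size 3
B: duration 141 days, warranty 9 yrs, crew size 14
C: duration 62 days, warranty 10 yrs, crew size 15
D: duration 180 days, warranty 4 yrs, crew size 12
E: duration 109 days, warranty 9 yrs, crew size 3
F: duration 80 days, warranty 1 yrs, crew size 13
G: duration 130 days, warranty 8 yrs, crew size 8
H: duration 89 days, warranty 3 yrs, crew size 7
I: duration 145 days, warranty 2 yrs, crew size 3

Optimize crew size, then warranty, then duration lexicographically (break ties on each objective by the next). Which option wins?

First minimize crew size: best is 3, kept {A, E, I}.
Then maximize warranty: best is 9, kept {E}.

E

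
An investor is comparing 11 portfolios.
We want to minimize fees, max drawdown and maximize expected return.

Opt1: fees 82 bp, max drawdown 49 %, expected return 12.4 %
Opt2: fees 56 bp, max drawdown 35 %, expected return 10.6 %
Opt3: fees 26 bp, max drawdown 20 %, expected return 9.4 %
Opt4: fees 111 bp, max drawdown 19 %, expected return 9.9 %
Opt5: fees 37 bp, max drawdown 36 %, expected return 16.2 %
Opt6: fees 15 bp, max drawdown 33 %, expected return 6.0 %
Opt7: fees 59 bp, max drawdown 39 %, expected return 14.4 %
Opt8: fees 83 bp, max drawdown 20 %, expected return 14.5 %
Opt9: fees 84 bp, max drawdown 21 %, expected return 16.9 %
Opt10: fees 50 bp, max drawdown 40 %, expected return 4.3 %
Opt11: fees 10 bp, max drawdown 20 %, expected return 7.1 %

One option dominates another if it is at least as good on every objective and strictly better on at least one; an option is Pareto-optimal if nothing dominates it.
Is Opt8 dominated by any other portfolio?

Opt1: worse on max drawdown (49 vs 20).
Opt2: worse on max drawdown (35 vs 20).
Opt3: worse on expected return (9.4 vs 14.5).
Opt4: worse on fees (111 vs 83).
Opt5: worse on max drawdown (36 vs 20).
Opt6: worse on max drawdown (33 vs 20).
Opt7: worse on max drawdown (39 vs 20).
Opt9: worse on fees (84 vs 83).
Opt10: worse on max drawdown (40 vs 20).
Opt11: worse on expected return (7.1 vs 14.5).
No option is at least as good as Opt8 on every objective and strictly better on one.

No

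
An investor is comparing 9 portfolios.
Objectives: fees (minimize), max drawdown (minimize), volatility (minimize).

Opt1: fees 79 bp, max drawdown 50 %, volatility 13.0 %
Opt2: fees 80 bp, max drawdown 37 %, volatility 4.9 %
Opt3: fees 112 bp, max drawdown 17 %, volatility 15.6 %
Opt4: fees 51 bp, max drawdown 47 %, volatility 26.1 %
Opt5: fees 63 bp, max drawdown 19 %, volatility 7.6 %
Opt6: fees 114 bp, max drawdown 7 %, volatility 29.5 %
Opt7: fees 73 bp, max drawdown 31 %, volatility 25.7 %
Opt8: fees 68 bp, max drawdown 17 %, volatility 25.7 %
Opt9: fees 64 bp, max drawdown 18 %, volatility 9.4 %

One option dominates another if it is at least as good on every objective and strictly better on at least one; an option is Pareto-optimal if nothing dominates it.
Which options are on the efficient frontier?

Opt1: dominated by Opt5 (fees 63≤79, max drawdown 19≤50, volatility 7.6≤13.0).
Opt2: not dominated (best volatility).
Opt3: not dominated.
Opt4: not dominated (best fees).
Opt5: not dominated.
Opt6: not dominated (best max drawdown).
Opt7: dominated by Opt5 (fees 63≤73, max drawdown 19≤31, volatility 7.6≤25.7).
Opt8: not dominated.
Opt9: not dominated.

Opt2, Opt3, Opt4, Opt5, Opt6, Opt8, Opt9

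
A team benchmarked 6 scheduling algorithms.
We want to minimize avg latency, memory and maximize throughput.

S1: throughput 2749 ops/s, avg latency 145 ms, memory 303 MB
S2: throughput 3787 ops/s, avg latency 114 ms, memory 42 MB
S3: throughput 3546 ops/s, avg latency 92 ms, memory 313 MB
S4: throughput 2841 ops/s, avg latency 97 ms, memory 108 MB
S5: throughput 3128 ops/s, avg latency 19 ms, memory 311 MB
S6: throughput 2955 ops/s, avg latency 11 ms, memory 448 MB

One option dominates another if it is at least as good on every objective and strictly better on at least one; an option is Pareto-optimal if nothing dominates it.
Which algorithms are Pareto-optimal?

S1: dominated by S2 (throughput 3787≥2749, avg latency 114≤145, memory 42≤303).
S2: not dominated (best throughput).
S3: not dominated.
S4: not dominated.
S5: not dominated.
S6: not dominated (best avg latency).

S2, S3, S4, S5, S6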